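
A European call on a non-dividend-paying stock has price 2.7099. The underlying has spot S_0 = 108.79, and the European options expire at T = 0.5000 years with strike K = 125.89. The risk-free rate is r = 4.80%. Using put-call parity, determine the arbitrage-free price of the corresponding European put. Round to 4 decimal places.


Put-call parity: C - P = S_0 * exp(-qT) - K * exp(-rT).
S_0 * exp(-qT) = 108.7900 * 1.00000000 = 108.79000000
K * exp(-rT) = 125.8900 * 0.97628571 = 122.90460800
P = C - S*exp(-qT) + K*exp(-rT)
P = 2.7099 - 108.79000000 + 122.90460800 = 16.8245

Answer: Put price = 16.8245


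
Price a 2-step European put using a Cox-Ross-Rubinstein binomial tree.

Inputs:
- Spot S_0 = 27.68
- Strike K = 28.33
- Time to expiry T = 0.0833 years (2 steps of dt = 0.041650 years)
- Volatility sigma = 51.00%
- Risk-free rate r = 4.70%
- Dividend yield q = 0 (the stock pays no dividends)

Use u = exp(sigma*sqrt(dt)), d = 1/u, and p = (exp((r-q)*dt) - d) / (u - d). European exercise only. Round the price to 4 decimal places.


Answer: Price = V(0,0) = 1.8790

Derivation:
dt = T/N = 0.041650
u = exp(sigma*sqrt(dt)) = 1.109692; d = 1/u = 0.901151
p = (exp((r-q)*dt) - d) / (u - d) = 0.483399
Discount per step: exp(-r*dt) = 0.998044
Stock lattice S(k, i) with i counting down-moves:
  k=0: S(0,0) = 27.6800
  k=1: S(1,0) = 30.7163; S(1,1) = 24.9439
  k=2: S(2,0) = 34.0856; S(2,1) = 27.6800; S(2,2) = 22.4782
Terminal payoffs V(N, i) = max(K - S_T, 0):
  V(2,0) = 0.000000; V(2,1) = 0.650000; V(2,2) = 5.851818
Backward induction: V(k, i) = exp(-r*dt) * [p * V(k+1, i) + (1-p) * V(k+1, i+1)].
  V(1,0) = exp(-r*dt) * [p*0.000000 + (1-p)*0.650000] = 0.335134
  V(1,1) = exp(-r*dt) * [p*0.650000 + (1-p)*5.851818] = 3.330738
  V(0,0) = exp(-r*dt) * [p*0.335134 + (1-p)*3.330738] = 1.878985


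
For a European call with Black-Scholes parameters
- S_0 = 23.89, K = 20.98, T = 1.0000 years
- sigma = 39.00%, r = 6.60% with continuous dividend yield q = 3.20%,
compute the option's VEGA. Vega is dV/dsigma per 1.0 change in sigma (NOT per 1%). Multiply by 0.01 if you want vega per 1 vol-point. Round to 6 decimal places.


d1 = 0.6152316881; d2 = 0.2252316881
phi(d1) = 0.3301548315; exp(-qT) = 0.9685065821; exp(-rT) = 0.9361308643
Vega = S * exp(-qT) * phi(d1) * sqrt(T) = 23.8900 * 0.9685065821 * 0.3301548315 * 1.0000000000 = 7.638998

Answer: Vega = 7.638998


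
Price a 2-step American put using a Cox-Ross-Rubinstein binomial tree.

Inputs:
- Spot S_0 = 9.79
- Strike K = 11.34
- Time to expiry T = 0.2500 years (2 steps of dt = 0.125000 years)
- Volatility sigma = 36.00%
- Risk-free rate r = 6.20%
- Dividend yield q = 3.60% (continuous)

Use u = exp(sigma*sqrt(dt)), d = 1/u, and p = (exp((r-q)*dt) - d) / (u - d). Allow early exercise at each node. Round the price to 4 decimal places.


dt = T/N = 0.125000
u = exp(sigma*sqrt(dt)) = 1.135734; d = 1/u = 0.880488
p = (exp((r-q)*dt) - d) / (u - d) = 0.480977
Discount per step: exp(-r*dt) = 0.992280
Stock lattice S(k, i) with i counting down-moves:
  k=0: S(0,0) = 9.7900
  k=1: S(1,0) = 11.1188; S(1,1) = 8.6200
  k=2: S(2,0) = 12.6280; S(2,1) = 9.7900; S(2,2) = 7.5898
Terminal payoffs V(N, i) = max(K - S_T, 0):
  V(2,0) = 0.000000; V(2,1) = 1.550000; V(2,2) = 3.750217
Backward induction: V(k, i) = exp(-r*dt) * [p * V(k+1, i) + (1-p) * V(k+1, i+1)]; then take max(V_cont, immediate exercise) for American.
  V(1,0) = exp(-r*dt) * [p*0.000000 + (1-p)*1.550000] = 0.798276; exercise = 0.221163; V(1,0) = max -> 0.798276
  V(1,1) = exp(-r*dt) * [p*1.550000 + (1-p)*3.750217] = 2.671182; exercise = 2.720025; V(1,1) = max -> 2.720025
  V(0,0) = exp(-r*dt) * [p*0.798276 + (1-p)*2.720025] = 1.781845; exercise = 1.550000; V(0,0) = max -> 1.781845

Answer: Price = V(0,0) = 1.7818


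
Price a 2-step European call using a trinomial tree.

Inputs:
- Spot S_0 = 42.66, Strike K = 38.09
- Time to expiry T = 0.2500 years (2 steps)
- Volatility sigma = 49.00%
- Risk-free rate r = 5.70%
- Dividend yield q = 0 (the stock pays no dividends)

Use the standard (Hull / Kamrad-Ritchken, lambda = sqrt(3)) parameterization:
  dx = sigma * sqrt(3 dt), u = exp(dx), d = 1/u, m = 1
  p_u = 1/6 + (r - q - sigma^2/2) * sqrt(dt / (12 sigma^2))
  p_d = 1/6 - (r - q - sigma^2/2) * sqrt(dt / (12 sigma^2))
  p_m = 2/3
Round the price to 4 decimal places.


Answer: Price = V(0,0) = 7.1077

Derivation:
dt = T/N = 0.125000; dx = sigma*sqrt(3*dt) = 0.300062
u = exp(dx) = 1.349943; d = 1/u = 0.740772
p_u = 0.153534, p_m = 0.666667, p_d = 0.179799
Discount per step: exp(-r*dt) = 0.992900
Stock lattice S(k, j) with j the centered position index:
  k=0: S(0,+0) = 42.6600
  k=1: S(1,-1) = 31.6013; S(1,+0) = 42.6600; S(1,+1) = 57.5886
  k=2: S(2,-2) = 23.4094; S(2,-1) = 31.6013; S(2,+0) = 42.6600; S(2,+1) = 57.5886; S(2,+2) = 77.7413
Terminal payoffs V(N, j) = max(S_T - K, 0):
  V(2,-2) = 0.000000; V(2,-1) = 0.000000; V(2,+0) = 4.570000; V(2,+1) = 19.498576; V(2,+2) = 39.651304
Backward induction: V(k, j) = exp(-r*dt) * [p_u * V(k+1, j+1) + p_m * V(k+1, j) + p_d * V(k+1, j-1)]
  V(1,-1) = exp(-r*dt) * [p_u*4.570000 + p_m*0.000000 + p_d*0.000000] = 0.696669
  V(1,+0) = exp(-r*dt) * [p_u*19.498576 + p_m*4.570000 + p_d*0.000000] = 5.997476
  V(1,+1) = exp(-r*dt) * [p_u*39.651304 + p_m*19.498576 + p_d*4.570000] = 19.767212
  V(0,+0) = exp(-r*dt) * [p_u*19.767212 + p_m*5.997476 + p_d*0.696669] = 7.107694


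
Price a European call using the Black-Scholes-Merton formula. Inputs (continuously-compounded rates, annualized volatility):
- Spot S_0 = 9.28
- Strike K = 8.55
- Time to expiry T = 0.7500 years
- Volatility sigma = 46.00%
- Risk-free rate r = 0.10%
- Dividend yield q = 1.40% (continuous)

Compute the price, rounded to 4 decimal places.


d1 = (ln(S/K) + (r - q + 0.5*sigma^2) * T) / (sigma * sqrt(T)) = 0.38037408
d2 = d1 - sigma * sqrt(T) = -0.01799760
exp(-rT) = 0.99925028; exp(-qT) = 0.98955493
C = S_0 * exp(-qT) * N(d1) - K * exp(-rT) * N(d2)
N(d1) = 0.64816612; N(d2) = 0.49282038
C = 9.2800 * 0.98955493 * 0.64816612 - 8.5500 * 0.99925028 * 0.49282038 = 1.7417

Answer: Price = 1.7417


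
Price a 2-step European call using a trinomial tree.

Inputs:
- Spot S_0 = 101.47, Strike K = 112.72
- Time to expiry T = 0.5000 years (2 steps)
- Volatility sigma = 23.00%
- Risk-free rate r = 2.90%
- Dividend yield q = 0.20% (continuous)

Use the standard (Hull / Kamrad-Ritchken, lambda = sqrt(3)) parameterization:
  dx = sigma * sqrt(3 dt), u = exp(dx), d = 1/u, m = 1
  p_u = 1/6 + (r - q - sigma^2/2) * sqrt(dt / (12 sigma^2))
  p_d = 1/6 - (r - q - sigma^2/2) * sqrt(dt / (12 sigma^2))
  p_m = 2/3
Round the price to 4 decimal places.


dt = T/N = 0.250000; dx = sigma*sqrt(3*dt) = 0.199186
u = exp(dx) = 1.220409; d = 1/u = 0.819398
p_u = 0.167012, p_m = 0.666667, p_d = 0.166322
Discount per step: exp(-r*dt) = 0.992776
Stock lattice S(k, j) with j the centered position index:
  k=0: S(0,+0) = 101.4700
  k=1: S(1,-1) = 83.1443; S(1,+0) = 101.4700; S(1,+1) = 123.8349
  k=2: S(2,-2) = 68.1282; S(2,-1) = 83.1443; S(2,+0) = 101.4700; S(2,+1) = 123.8349; S(2,+2) = 151.1292
Terminal payoffs V(N, j) = max(S_T - K, 0):
  V(2,-2) = 0.000000; V(2,-1) = 0.000000; V(2,+0) = 0.000000; V(2,+1) = 11.114876; V(2,+2) = 38.409166
Backward induction: V(k, j) = exp(-r*dt) * [p_u * V(k+1, j+1) + p_m * V(k+1, j) + p_d * V(k+1, j-1)]
  V(1,-1) = exp(-r*dt) * [p_u*0.000000 + p_m*0.000000 + p_d*0.000000] = 0.000000
  V(1,+0) = exp(-r*dt) * [p_u*11.114876 + p_m*0.000000 + p_d*0.000000] = 1.842906
  V(1,+1) = exp(-r*dt) * [p_u*38.409166 + p_m*11.114876 + p_d*0.000000] = 13.724835
  V(0,+0) = exp(-r*dt) * [p_u*13.724835 + p_m*1.842906 + p_d*0.000000] = 3.495380

Answer: Price = V(0,0) = 3.4954


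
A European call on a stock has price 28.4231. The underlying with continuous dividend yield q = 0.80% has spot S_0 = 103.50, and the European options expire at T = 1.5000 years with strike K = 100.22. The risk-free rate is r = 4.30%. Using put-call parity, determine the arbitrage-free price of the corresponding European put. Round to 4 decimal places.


Answer: Put price = 20.1175

Derivation:
Put-call parity: C - P = S_0 * exp(-qT) - K * exp(-rT).
S_0 * exp(-qT) = 103.5000 * 0.98807171 = 102.26542228
K * exp(-rT) = 100.2200 * 0.93753611 = 93.95986937
P = C - S*exp(-qT) + K*exp(-rT)
P = 28.4231 - 102.26542228 + 93.95986937 = 20.1175


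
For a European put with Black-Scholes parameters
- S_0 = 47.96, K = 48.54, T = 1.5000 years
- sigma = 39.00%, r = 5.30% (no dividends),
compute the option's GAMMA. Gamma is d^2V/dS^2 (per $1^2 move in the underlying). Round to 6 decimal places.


Answer: Gamma = 0.016201

Derivation:
d1 = 0.3800982725; d2 = -0.0975522273
phi(d1) = 0.3711400176; exp(-qT) = 1.0000000000; exp(-rT) = 0.9235780200
Gamma = exp(-qT) * phi(d1) / (S * sigma * sqrt(T)) = 1.0000000000 * 0.3711400176 / (47.9600 * 0.3900 * 1.2247448714) = 0.016201


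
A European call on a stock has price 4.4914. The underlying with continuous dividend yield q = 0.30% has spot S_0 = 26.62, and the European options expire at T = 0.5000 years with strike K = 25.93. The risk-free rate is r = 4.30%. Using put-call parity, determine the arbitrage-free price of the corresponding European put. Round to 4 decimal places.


Answer: Put price = 3.2898

Derivation:
Put-call parity: C - P = S_0 * exp(-qT) - K * exp(-rT).
S_0 * exp(-qT) = 26.6200 * 0.99850112 = 26.58009993
K * exp(-rT) = 25.9300 * 0.97872948 = 25.37845535
P = C - S*exp(-qT) + K*exp(-rT)
P = 4.4914 - 26.58009993 + 25.37845535 = 3.2898


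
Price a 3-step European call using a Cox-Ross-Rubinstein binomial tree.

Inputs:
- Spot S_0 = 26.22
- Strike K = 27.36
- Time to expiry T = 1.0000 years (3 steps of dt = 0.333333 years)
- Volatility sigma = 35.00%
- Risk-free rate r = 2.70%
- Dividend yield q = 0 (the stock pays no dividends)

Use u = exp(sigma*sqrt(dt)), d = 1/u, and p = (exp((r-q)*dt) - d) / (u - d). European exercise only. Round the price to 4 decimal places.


Answer: Price = V(0,0) = 3.7432

Derivation:
dt = T/N = 0.333333
u = exp(sigma*sqrt(dt)) = 1.223937; d = 1/u = 0.817036
p = (exp((r-q)*dt) - d) / (u - d) = 0.471871
Discount per step: exp(-r*dt) = 0.991040
Stock lattice S(k, i) with i counting down-moves:
  k=0: S(0,0) = 26.2200
  k=1: S(1,0) = 32.0916; S(1,1) = 21.4227
  k=2: S(2,0) = 39.2781; S(2,1) = 26.2200; S(2,2) = 17.5031
  k=3: S(3,0) = 48.0739; S(3,1) = 32.0916; S(3,2) = 21.4227; S(3,3) = 14.3006
Terminal payoffs V(N, i) = max(S_T - K, 0):
  V(3,0) = 20.713941; V(3,1) = 4.731624; V(3,2) = 0.000000; V(3,3) = 0.000000
Backward induction: V(k, i) = exp(-r*dt) * [p * V(k+1, i) + (1-p) * V(k+1, i+1)].
  V(2,0) = exp(-r*dt) * [p*20.713941 + (1-p)*4.731624] = 12.163257
  V(2,1) = exp(-r*dt) * [p*4.731624 + (1-p)*0.000000] = 2.212713
  V(2,2) = exp(-r*dt) * [p*0.000000 + (1-p)*0.000000] = 0.000000
  V(1,0) = exp(-r*dt) * [p*12.163257 + (1-p)*2.212713] = 6.846195
  V(1,1) = exp(-r*dt) * [p*2.212713 + (1-p)*0.000000] = 1.034761
  V(0,0) = exp(-r*dt) * [p*6.846195 + (1-p)*1.034761] = 3.743169


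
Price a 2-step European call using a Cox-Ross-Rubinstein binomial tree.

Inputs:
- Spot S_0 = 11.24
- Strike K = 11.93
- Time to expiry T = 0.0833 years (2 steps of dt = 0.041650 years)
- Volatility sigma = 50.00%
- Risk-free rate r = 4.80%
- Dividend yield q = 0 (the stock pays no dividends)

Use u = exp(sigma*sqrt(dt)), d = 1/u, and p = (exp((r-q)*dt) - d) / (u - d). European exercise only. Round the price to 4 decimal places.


dt = T/N = 0.041650
u = exp(sigma*sqrt(dt)) = 1.107430; d = 1/u = 0.902992
p = (exp((r-q)*dt) - d) / (u - d) = 0.484300
Discount per step: exp(-r*dt) = 0.998003
Stock lattice S(k, i) with i counting down-moves:
  k=0: S(0,0) = 11.2400
  k=1: S(1,0) = 12.4475; S(1,1) = 10.1496
  k=2: S(2,0) = 13.7847; S(2,1) = 11.2400; S(2,2) = 9.1650
Terminal payoffs V(N, i) = max(S_T - K, 0):
  V(2,0) = 1.854740; V(2,1) = 0.000000; V(2,2) = 0.000000
Backward induction: V(k, i) = exp(-r*dt) * [p * V(k+1, i) + (1-p) * V(k+1, i+1)].
  V(1,0) = exp(-r*dt) * [p*1.854740 + (1-p)*0.000000] = 0.896457
  V(1,1) = exp(-r*dt) * [p*0.000000 + (1-p)*0.000000] = 0.000000
  V(0,0) = exp(-r*dt) * [p*0.896457 + (1-p)*0.000000] = 0.433288

Answer: Price = V(0,0) = 0.4333


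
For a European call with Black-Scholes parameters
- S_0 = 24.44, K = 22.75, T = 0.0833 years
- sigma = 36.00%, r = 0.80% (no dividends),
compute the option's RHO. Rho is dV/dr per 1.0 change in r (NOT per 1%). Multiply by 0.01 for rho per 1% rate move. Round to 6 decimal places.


Answer: Rho = 1.401891

Derivation:
d1 = 0.7480128689; d2 = 0.6441106071
phi(d1) = 0.3015859710; exp(-qT) = 1.0000000000; exp(-rT) = 0.9993338220
N(d2) = 0.7402481437
Rho = K*T*exp(-rT)*N(d2) = 22.7500 * 0.0833 * 0.9993338220 * 0.7402481437 = 1.401891


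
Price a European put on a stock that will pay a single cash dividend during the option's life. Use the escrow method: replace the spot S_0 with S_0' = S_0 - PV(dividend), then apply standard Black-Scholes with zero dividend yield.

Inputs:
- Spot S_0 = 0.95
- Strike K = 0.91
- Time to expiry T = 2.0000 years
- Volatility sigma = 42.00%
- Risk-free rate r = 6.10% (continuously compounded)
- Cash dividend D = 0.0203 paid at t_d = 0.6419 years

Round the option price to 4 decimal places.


Answer: Price = 0.1460

Derivation:
PV(D) = D * exp(-r * t_d) = 0.0203 * 0.96160078 = 0.01952050
S_0' = S_0 - PV(D) = 0.9500 - 0.01952050 = 0.93047950
d1 = (ln(S_0'/K) + (r + sigma^2/2)*T) / (sigma*sqrt(T)) = 0.53985153
d2 = d1 - sigma*sqrt(T) = -0.05411817
exp(-rT) = 0.88514837
N(-d1) = 0.29464971; N(-d2) = 0.52157949
P = K * exp(-rT) * N(-d2) - S_0' * N(-d1) = 0.9100 * 0.88514837 * 0.52157949 - 0.93047950 * 0.29464971 = 0.1460


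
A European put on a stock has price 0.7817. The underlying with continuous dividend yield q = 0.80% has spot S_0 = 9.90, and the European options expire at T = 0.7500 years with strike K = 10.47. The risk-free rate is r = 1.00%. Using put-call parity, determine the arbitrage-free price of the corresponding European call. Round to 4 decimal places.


Answer: Call price = 0.2307

Derivation:
Put-call parity: C - P = S_0 * exp(-qT) - K * exp(-rT).
S_0 * exp(-qT) = 9.9000 * 0.99401796 = 9.84077784
K * exp(-rT) = 10.4700 * 0.99252805 = 10.39176873
C = P + S*exp(-qT) - K*exp(-rT)
C = 0.7817 + 9.84077784 - 10.39176873 = 0.2307


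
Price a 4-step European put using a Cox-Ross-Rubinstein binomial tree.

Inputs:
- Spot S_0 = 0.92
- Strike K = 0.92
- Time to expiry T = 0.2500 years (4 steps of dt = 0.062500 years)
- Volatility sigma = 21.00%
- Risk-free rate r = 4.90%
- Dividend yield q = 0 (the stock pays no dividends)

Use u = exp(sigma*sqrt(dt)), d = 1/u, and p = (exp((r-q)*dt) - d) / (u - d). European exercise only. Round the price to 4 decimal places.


dt = T/N = 0.062500
u = exp(sigma*sqrt(dt)) = 1.053903; d = 1/u = 0.948854
p = (exp((r-q)*dt) - d) / (u - d) = 0.516076
Discount per step: exp(-r*dt) = 0.996942
Stock lattice S(k, i) with i counting down-moves:
  k=0: S(0,0) = 0.9200
  k=1: S(1,0) = 0.9696; S(1,1) = 0.8729
  k=2: S(2,0) = 1.0219; S(2,1) = 0.9200; S(2,2) = 0.8283
  k=3: S(3,0) = 1.0769; S(3,1) = 0.9696; S(3,2) = 0.8729; S(3,3) = 0.7859
  k=4: S(4,0) = 1.1350; S(4,1) = 1.0219; S(4,2) = 0.9200; S(4,3) = 0.8283; S(4,4) = 0.7457
Terminal payoffs V(N, i) = max(K - S_T, 0):
  V(4,0) = 0.000000; V(4,1) = 0.000000; V(4,2) = 0.000000; V(4,3) = 0.091701; V(4,4) = 0.174262
Backward induction: V(k, i) = exp(-r*dt) * [p * V(k+1, i) + (1-p) * V(k+1, i+1)].
  V(3,0) = exp(-r*dt) * [p*0.000000 + (1-p)*0.000000] = 0.000000
  V(3,1) = exp(-r*dt) * [p*0.000000 + (1-p)*0.000000] = 0.000000
  V(3,2) = exp(-r*dt) * [p*0.000000 + (1-p)*0.091701] = 0.044241
  V(3,3) = exp(-r*dt) * [p*0.091701 + (1-p)*0.174262] = 0.131252
  V(2,0) = exp(-r*dt) * [p*0.000000 + (1-p)*0.000000] = 0.000000
  V(2,1) = exp(-r*dt) * [p*0.000000 + (1-p)*0.044241] = 0.021344
  V(2,2) = exp(-r*dt) * [p*0.044241 + (1-p)*0.131252] = 0.086084
  V(1,0) = exp(-r*dt) * [p*0.000000 + (1-p)*0.021344] = 0.010297
  V(1,1) = exp(-r*dt) * [p*0.021344 + (1-p)*0.086084] = 0.052512
  V(0,0) = exp(-r*dt) * [p*0.010297 + (1-p)*0.052512] = 0.030632

Answer: Price = V(0,0) = 0.0306


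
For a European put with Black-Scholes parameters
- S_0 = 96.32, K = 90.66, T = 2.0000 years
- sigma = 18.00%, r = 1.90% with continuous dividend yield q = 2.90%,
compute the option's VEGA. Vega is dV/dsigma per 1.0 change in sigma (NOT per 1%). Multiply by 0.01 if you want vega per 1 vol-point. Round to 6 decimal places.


Answer: Vega = 49.216924

Derivation:
d1 = 0.2866129117; d2 = 0.0320544705
phi(d1) = 0.3828882860; exp(-qT) = 0.9436499474; exp(-rT) = 0.9627129409
Vega = S * exp(-qT) * phi(d1) * sqrt(T) = 96.3200 * 0.9436499474 * 0.3828882860 * 1.4142135624 = 49.216924


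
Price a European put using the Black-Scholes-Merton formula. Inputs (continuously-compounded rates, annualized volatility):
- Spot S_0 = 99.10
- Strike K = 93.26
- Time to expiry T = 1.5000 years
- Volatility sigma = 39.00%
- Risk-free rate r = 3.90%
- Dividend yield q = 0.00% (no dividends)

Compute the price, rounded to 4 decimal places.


Answer: Price = 12.6212

Derivation:
d1 = (ln(S/K) + (r - q + 0.5*sigma^2) * T) / (sigma * sqrt(T)) = 0.48845997
d2 = d1 - sigma * sqrt(T) = 0.01080947
exp(-rT) = 0.94317824; exp(-qT) = 1.00000000
P = K * exp(-rT) * N(-d2) - S_0 * exp(-qT) * N(-d1)
N(-d1) = 0.31261204; N(-d2) = 0.49568773
P = 93.2600 * 0.94317824 * 0.49568773 - 99.1000 * 1.00000000 * 0.31261204 = 12.6212


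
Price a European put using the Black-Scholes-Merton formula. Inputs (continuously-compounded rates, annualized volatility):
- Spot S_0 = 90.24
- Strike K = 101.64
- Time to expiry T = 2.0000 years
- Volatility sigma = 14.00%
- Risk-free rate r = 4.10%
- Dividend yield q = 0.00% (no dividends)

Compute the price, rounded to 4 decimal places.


Answer: Price = 9.0747

Derivation:
d1 = (ln(S/K) + (r - q + 0.5*sigma^2) * T) / (sigma * sqrt(T)) = -0.08770332
d2 = d1 - sigma * sqrt(T) = -0.28569321
exp(-rT) = 0.92127196; exp(-qT) = 1.00000000
P = K * exp(-rT) * N(-d2) - S_0 * exp(-qT) * N(-d1)
N(-d1) = 0.53494376; N(-d2) = 0.61244345
P = 101.6400 * 0.92127196 * 0.61244345 - 90.2400 * 1.00000000 * 0.53494376 = 9.0747


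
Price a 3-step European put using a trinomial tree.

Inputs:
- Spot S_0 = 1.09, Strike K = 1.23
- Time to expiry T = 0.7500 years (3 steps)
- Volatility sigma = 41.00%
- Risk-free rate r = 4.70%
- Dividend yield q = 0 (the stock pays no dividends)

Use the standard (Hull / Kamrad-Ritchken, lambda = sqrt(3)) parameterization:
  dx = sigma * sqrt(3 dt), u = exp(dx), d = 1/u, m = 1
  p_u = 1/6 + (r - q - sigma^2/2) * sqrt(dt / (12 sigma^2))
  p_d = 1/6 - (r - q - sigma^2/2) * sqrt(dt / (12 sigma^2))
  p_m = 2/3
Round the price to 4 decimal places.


dt = T/N = 0.250000; dx = sigma*sqrt(3*dt) = 0.355070
u = exp(dx) = 1.426281; d = 1/u = 0.701124
p_u = 0.153623, p_m = 0.666667, p_d = 0.179710
Discount per step: exp(-r*dt) = 0.988319
Stock lattice S(k, j) with j the centered position index:
  k=0: S(0,+0) = 1.0900
  k=1: S(1,-1) = 0.7642; S(1,+0) = 1.0900; S(1,+1) = 1.5546
  k=2: S(2,-2) = 0.5358; S(2,-1) = 0.7642; S(2,+0) = 1.0900; S(2,+1) = 1.5546; S(2,+2) = 2.2174
  k=3: S(3,-3) = 0.3757; S(3,-2) = 0.5358; S(3,-1) = 0.7642; S(3,+0) = 1.0900; S(3,+1) = 1.5546; S(3,+2) = 2.2174; S(3,+3) = 3.1626
Terminal payoffs V(N, j) = max(K - S_T, 0):
  V(3,-3) = 0.854326; V(3,-2) = 0.694183; V(3,-1) = 0.465775; V(3,+0) = 0.140000; V(3,+1) = 0.000000; V(3,+2) = 0.000000; V(3,+3) = 0.000000
Backward induction: V(k, j) = exp(-r*dt) * [p_u * V(k+1, j+1) + p_m * V(k+1, j) + p_d * V(k+1, j-1)]
  V(2,-2) = exp(-r*dt) * [p_u*0.465775 + p_m*0.694183 + p_d*0.854326] = 0.679838
  V(2,-1) = exp(-r*dt) * [p_u*0.140000 + p_m*0.465775 + p_d*0.694183] = 0.451440
  V(2,+0) = exp(-r*dt) * [p_u*0.000000 + p_m*0.140000 + p_d*0.465775] = 0.174970
  V(2,+1) = exp(-r*dt) * [p_u*0.000000 + p_m*0.000000 + p_d*0.140000] = 0.024865
  V(2,+2) = exp(-r*dt) * [p_u*0.000000 + p_m*0.000000 + p_d*0.000000] = 0.000000
  V(1,-1) = exp(-r*dt) * [p_u*0.174970 + p_m*0.451440 + p_d*0.679838] = 0.444756
  V(1,+0) = exp(-r*dt) * [p_u*0.024865 + p_m*0.174970 + p_d*0.451440] = 0.199240
  V(1,+1) = exp(-r*dt) * [p_u*0.000000 + p_m*0.024865 + p_d*0.174970] = 0.047460
  V(0,+0) = exp(-r*dt) * [p_u*0.047460 + p_m*0.199240 + p_d*0.444756] = 0.217474

Answer: Price = V(0,0) = 0.2175


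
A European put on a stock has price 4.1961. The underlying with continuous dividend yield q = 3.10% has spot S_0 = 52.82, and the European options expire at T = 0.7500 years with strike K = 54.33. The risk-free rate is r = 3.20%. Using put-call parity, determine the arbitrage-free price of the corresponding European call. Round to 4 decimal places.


Answer: Call price = 2.7606

Derivation:
Put-call parity: C - P = S_0 * exp(-qT) - K * exp(-rT).
S_0 * exp(-qT) = 52.8200 * 0.97701820 = 51.60610125
K * exp(-rT) = 54.3300 * 0.97628571 = 53.04160261
C = P + S*exp(-qT) - K*exp(-rT)
C = 4.1961 + 51.60610125 - 53.04160261 = 2.7606


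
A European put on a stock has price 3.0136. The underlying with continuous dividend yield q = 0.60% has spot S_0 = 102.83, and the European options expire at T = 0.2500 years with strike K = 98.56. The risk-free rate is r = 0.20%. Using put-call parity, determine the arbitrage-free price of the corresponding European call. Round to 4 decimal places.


Put-call parity: C - P = S_0 * exp(-qT) - K * exp(-rT).
S_0 * exp(-qT) = 102.8300 * 0.99850112 = 102.67587063
K * exp(-rT) = 98.5600 * 0.99950012 = 98.51073232
C = P + S*exp(-qT) - K*exp(-rT)
C = 3.0136 + 102.67587063 - 98.51073232 = 7.1787

Answer: Call price = 7.1787


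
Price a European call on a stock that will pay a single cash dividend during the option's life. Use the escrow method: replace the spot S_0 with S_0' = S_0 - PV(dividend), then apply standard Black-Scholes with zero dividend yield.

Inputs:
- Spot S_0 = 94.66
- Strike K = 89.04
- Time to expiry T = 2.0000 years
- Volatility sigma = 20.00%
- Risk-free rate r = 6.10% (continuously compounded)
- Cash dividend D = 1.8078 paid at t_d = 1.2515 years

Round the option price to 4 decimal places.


PV(D) = D * exp(-r * t_d) = 1.8078 * 0.92649975 = 1.67492625
S_0' = S_0 - PV(D) = 94.6600 - 1.67492625 = 92.98507375
d1 = (ln(S_0'/K) + (r + sigma^2/2)*T) / (sigma*sqrt(T)) = 0.72603347
d2 = d1 - sigma*sqrt(T) = 0.44319076
exp(-rT) = 0.88514837
N(d1) = 0.76609087; N(d2) = 0.67118612
C = S_0' * N(d1) - K * exp(-rT) * N(d2) = 92.98507375 * 0.76609087 - 89.0400 * 0.88514837 * 0.67118612 = 18.3364

Answer: Price = 18.3364


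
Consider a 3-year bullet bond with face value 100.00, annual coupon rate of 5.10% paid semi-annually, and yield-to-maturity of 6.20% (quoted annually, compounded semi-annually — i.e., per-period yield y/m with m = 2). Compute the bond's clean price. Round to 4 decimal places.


Answer: Price = 97.0304

Derivation:
Coupon per period c = face * coupon_rate / m = 2.550000
Periods per year m = 2; per-period yield y/m = 0.031000
Number of cashflows N = 6
Cashflows (t years, CF_t, discount factor 1/(1+y/m)^(m*t), PV):
  t = 0.5000: CF_t = 2.550000, DF = 0.969932, PV = 2.473327
  t = 1.0000: CF_t = 2.550000, DF = 0.940768, PV = 2.398959
  t = 1.5000: CF_t = 2.550000, DF = 0.912481, PV = 2.326827
  t = 2.0000: CF_t = 2.550000, DF = 0.885045, PV = 2.256865
  t = 2.5000: CF_t = 2.550000, DF = 0.858434, PV = 2.189006
  t = 3.0000: CF_t = 102.550000, DF = 0.832622, PV = 85.385411
Price P = sum_t PV_t = 97.030395


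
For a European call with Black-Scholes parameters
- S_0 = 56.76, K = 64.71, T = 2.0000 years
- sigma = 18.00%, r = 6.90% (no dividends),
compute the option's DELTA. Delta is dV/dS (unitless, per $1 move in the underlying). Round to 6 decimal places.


Answer: Delta = 0.561372

Derivation:
d1 = 0.1544482400; d2 = -0.1001102012
phi(d1) = 0.3942123078; exp(-qT) = 1.0000000000; exp(-rT) = 0.8710986917
N(d1) = 0.5613718400
Delta = exp(-qT) * N(d1) = 1.0000000000 * 0.5613718400 = 0.561372


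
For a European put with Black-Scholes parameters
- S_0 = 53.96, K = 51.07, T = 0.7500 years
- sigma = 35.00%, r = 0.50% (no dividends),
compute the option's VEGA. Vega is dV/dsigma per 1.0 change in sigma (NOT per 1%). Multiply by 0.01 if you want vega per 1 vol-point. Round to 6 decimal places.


Answer: Vega = 17.562534

Derivation:
d1 = 0.3455302490; d2 = 0.0424213576
phi(d1) = 0.3758240829; exp(-qT) = 1.0000000000; exp(-rT) = 0.9962570225
Vega = S * exp(-qT) * phi(d1) * sqrt(T) = 53.9600 * 1.0000000000 * 0.3758240829 * 0.8660254038 = 17.562534


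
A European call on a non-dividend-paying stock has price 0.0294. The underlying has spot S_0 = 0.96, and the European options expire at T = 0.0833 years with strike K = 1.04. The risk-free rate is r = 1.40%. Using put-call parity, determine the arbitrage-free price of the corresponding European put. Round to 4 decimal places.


Put-call parity: C - P = S_0 * exp(-qT) - K * exp(-rT).
S_0 * exp(-qT) = 0.9600 * 1.00000000 = 0.96000000
K * exp(-rT) = 1.0400 * 0.99883448 = 1.03878786
P = C - S*exp(-qT) + K*exp(-rT)
P = 0.0294 - 0.96000000 + 1.03878786 = 0.1082

Answer: Put price = 0.1082


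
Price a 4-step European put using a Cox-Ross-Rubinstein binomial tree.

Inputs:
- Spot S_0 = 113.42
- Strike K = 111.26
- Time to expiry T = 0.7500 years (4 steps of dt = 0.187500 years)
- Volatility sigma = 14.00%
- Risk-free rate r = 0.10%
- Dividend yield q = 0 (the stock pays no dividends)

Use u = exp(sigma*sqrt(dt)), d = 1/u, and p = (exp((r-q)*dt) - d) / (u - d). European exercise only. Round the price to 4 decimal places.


dt = T/N = 0.187500
u = exp(sigma*sqrt(dt)) = 1.062497; d = 1/u = 0.941179
p = (exp((r-q)*dt) - d) / (u - d) = 0.486395
Discount per step: exp(-r*dt) = 0.999813
Stock lattice S(k, i) with i counting down-moves:
  k=0: S(0,0) = 113.4200
  k=1: S(1,0) = 120.5084; S(1,1) = 106.7485
  k=2: S(2,0) = 128.0398; S(2,1) = 113.4200; S(2,2) = 100.4695
  k=3: S(3,0) = 136.0419; S(3,1) = 120.5084; S(3,2) = 106.7485; S(3,3) = 94.5598
  k=4: S(4,0) = 144.5441; S(4,1) = 128.0398; S(4,2) = 113.4200; S(4,3) = 100.4695; S(4,4) = 88.9977
Terminal payoffs V(N, i) = max(K - S_T, 0):
  V(4,0) = 0.000000; V(4,1) = 0.000000; V(4,2) = 0.000000; V(4,3) = 10.790501; V(4,4) = 22.262291
Backward induction: V(k, i) = exp(-r*dt) * [p * V(k+1, i) + (1-p) * V(k+1, i+1)].
  V(3,0) = exp(-r*dt) * [p*0.000000 + (1-p)*0.000000] = 0.000000
  V(3,1) = exp(-r*dt) * [p*0.000000 + (1-p)*0.000000] = 0.000000
  V(3,2) = exp(-r*dt) * [p*0.000000 + (1-p)*10.790501] = 5.541018
  V(3,3) = exp(-r*dt) * [p*10.790501 + (1-p)*22.262291] = 16.679344
  V(2,0) = exp(-r*dt) * [p*0.000000 + (1-p)*0.000000] = 0.000000
  V(2,1) = exp(-r*dt) * [p*0.000000 + (1-p)*5.541018] = 2.845362
  V(2,2) = exp(-r*dt) * [p*5.541018 + (1-p)*16.679344] = 11.259608
  V(1,0) = exp(-r*dt) * [p*0.000000 + (1-p)*2.845362] = 1.461118
  V(1,1) = exp(-r*dt) * [p*2.845362 + (1-p)*11.259608] = 7.165618
  V(0,0) = exp(-r*dt) * [p*1.461118 + (1-p)*7.165618] = 4.390155

Answer: Price = V(0,0) = 4.3902


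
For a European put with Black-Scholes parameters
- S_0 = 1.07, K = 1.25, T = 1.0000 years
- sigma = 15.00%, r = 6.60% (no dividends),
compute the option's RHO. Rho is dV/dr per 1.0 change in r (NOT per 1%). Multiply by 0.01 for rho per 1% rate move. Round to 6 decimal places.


Answer: Rho = -0.876534

Derivation:
d1 = -0.5215660189; d2 = -0.6715660189
phi(d1) = 0.3482084134; exp(-qT) = 1.0000000000; exp(-rT) = 0.9361308643
N(-d2) = 0.7490699913
Rho = -K*T*exp(-rT)*N(-d2) = -1.2500 * 1.0000 * 0.9361308643 * 0.7490699913 = -0.876534


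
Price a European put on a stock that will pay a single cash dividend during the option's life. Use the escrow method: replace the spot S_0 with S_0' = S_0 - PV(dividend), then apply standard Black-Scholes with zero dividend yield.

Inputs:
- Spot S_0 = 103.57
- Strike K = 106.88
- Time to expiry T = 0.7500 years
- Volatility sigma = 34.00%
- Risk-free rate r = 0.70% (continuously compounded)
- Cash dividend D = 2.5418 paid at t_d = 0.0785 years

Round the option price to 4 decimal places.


Answer: Price = 14.9605

Derivation:
PV(D) = D * exp(-r * t_d) = 2.5418 * 0.99945065 = 2.54040366
S_0' = S_0 - PV(D) = 103.5700 - 2.54040366 = 101.02959634
d1 = (ln(S_0'/K) + (r + sigma^2/2)*T) / (sigma*sqrt(T)) = -0.02612749
d2 = d1 - sigma*sqrt(T) = -0.32057612
exp(-rT) = 0.99476376
N(-d1) = 0.51042217; N(-d2) = 0.62573418
P = K * exp(-rT) * N(-d2) - S_0' * N(-d1) = 106.8800 * 0.99476376 * 0.62573418 - 101.02959634 * 0.51042217 = 14.9605


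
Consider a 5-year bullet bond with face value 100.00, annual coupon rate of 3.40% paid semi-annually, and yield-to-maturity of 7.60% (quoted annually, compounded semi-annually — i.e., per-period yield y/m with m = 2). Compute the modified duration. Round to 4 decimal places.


Coupon per period c = face * coupon_rate / m = 1.700000
Periods per year m = 2; per-period yield y/m = 0.038000
Number of cashflows N = 10
Cashflows (t years, CF_t, discount factor 1/(1+y/m)^(m*t), PV):
  t = 0.5000: CF_t = 1.700000, DF = 0.963391, PV = 1.637765
  t = 1.0000: CF_t = 1.700000, DF = 0.928122, PV = 1.577808
  t = 1.5000: CF_t = 1.700000, DF = 0.894145, PV = 1.520046
  t = 2.0000: CF_t = 1.700000, DF = 0.861411, PV = 1.464399
  t = 2.5000: CF_t = 1.700000, DF = 0.829876, PV = 1.410789
  t = 3.0000: CF_t = 1.700000, DF = 0.799495, PV = 1.359142
  t = 3.5000: CF_t = 1.700000, DF = 0.770227, PV = 1.309385
  t = 4.0000: CF_t = 1.700000, DF = 0.742030, PV = 1.261450
  t = 4.5000: CF_t = 1.700000, DF = 0.714865, PV = 1.215270
  t = 5.0000: CF_t = 101.700000, DF = 0.688694, PV = 70.040206
Price P = sum_t PV_t = 82.796262
First compute Macaulay numerator sum_t t * PV_t:
  t * PV_t at t = 0.5000: 0.818882
  t * PV_t at t = 1.0000: 1.577808
  t * PV_t at t = 1.5000: 2.280070
  t * PV_t at t = 2.0000: 2.928799
  t * PV_t at t = 2.5000: 3.526973
  t * PV_t at t = 3.0000: 4.077426
  t * PV_t at t = 3.5000: 4.582848
  t * PV_t at t = 4.0000: 5.045801
  t * PV_t at t = 4.5000: 5.468715
  t * PV_t at t = 5.0000: 350.201032
Macaulay duration D = 380.508354 / 82.796262 = 4.595719
Modified duration = D / (1 + y/m) = 4.595719 / (1 + 0.038000) = 4.427475

Answer: Modified duration = 4.4275


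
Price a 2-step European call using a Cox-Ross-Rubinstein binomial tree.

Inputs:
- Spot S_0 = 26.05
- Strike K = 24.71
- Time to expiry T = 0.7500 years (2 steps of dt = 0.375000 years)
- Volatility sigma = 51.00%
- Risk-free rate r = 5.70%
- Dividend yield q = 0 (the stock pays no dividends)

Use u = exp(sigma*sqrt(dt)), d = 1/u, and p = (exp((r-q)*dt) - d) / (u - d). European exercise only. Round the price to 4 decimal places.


Answer: Price = V(0,0) = 5.4189

Derivation:
dt = T/N = 0.375000
u = exp(sigma*sqrt(dt)) = 1.366578; d = 1/u = 0.731755
p = (exp((r-q)*dt) - d) / (u - d) = 0.456584
Discount per step: exp(-r*dt) = 0.978852
Stock lattice S(k, i) with i counting down-moves:
  k=0: S(0,0) = 26.0500
  k=1: S(1,0) = 35.5994; S(1,1) = 19.0622
  k=2: S(2,0) = 48.6493; S(2,1) = 26.0500; S(2,2) = 13.9489
Terminal payoffs V(N, i) = max(S_T - K, 0):
  V(2,0) = 23.939311; V(2,1) = 1.340000; V(2,2) = 0.000000
Backward induction: V(k, i) = exp(-r*dt) * [p * V(k+1, i) + (1-p) * V(k+1, i+1)].
  V(1,0) = exp(-r*dt) * [p*23.939311 + (1-p)*1.340000] = 11.411933
  V(1,1) = exp(-r*dt) * [p*1.340000 + (1-p)*0.000000] = 0.598884
  V(0,0) = exp(-r*dt) * [p*11.411933 + (1-p)*0.598884] = 5.418876


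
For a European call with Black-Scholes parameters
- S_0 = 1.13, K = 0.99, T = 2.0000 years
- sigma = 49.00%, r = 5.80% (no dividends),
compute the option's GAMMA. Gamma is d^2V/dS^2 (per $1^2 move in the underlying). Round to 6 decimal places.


d1 = 0.7047516373; d2 = 0.0117869918
phi(d1) = 0.3112135432; exp(-qT) = 1.0000000000; exp(-rT) = 0.8904752233
Gamma = exp(-qT) * phi(d1) / (S * sigma * sqrt(T)) = 1.0000000000 * 0.3112135432 / (1.1300 * 0.4900 * 1.4142135624) = 0.397438

Answer: Gamma = 0.397438


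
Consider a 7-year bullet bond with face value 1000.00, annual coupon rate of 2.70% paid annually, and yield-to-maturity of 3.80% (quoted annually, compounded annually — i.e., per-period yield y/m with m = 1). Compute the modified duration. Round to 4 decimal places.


Answer: Modified duration = 6.2132

Derivation:
Coupon per period c = face * coupon_rate / m = 27.000000
Periods per year m = 1; per-period yield y/m = 0.038000
Number of cashflows N = 7
Cashflows (t years, CF_t, discount factor 1/(1+y/m)^(m*t), PV):
  t = 1.0000: CF_t = 27.000000, DF = 0.963391, PV = 26.011561
  t = 2.0000: CF_t = 27.000000, DF = 0.928122, PV = 25.059307
  t = 3.0000: CF_t = 27.000000, DF = 0.894145, PV = 24.141914
  t = 4.0000: CF_t = 27.000000, DF = 0.861411, PV = 23.258106
  t = 5.0000: CF_t = 27.000000, DF = 0.829876, PV = 22.406653
  t = 6.0000: CF_t = 27.000000, DF = 0.799495, PV = 21.586371
  t = 7.0000: CF_t = 1027.000000, DF = 0.770227, PV = 791.022741
Price P = sum_t PV_t = 933.486654
First compute Macaulay numerator sum_t t * PV_t:
  t * PV_t at t = 1.0000: 26.011561
  t * PV_t at t = 2.0000: 50.118614
  t * PV_t at t = 3.0000: 72.425743
  t * PV_t at t = 4.0000: 93.032425
  t * PV_t at t = 5.0000: 112.033267
  t * PV_t at t = 6.0000: 129.518228
  t * PV_t at t = 7.0000: 5537.159185
Macaulay duration D = 6020.299023 / 933.486654 = 6.449261
Modified duration = D / (1 + y/m) = 6.449261 / (1 + 0.038000) = 6.213161


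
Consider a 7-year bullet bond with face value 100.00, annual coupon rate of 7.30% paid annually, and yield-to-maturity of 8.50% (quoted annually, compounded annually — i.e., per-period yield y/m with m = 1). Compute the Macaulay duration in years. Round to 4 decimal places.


Coupon per period c = face * coupon_rate / m = 7.300000
Periods per year m = 1; per-period yield y/m = 0.085000
Number of cashflows N = 7
Cashflows (t years, CF_t, discount factor 1/(1+y/m)^(m*t), PV):
  t = 1.0000: CF_t = 7.300000, DF = 0.921659, PV = 6.728111
  t = 2.0000: CF_t = 7.300000, DF = 0.849455, PV = 6.201024
  t = 3.0000: CF_t = 7.300000, DF = 0.782908, PV = 5.715229
  t = 4.0000: CF_t = 7.300000, DF = 0.721574, PV = 5.267492
  t = 5.0000: CF_t = 7.300000, DF = 0.665045, PV = 4.854832
  t = 6.0000: CF_t = 7.300000, DF = 0.612945, PV = 4.474499
  t = 7.0000: CF_t = 107.300000, DF = 0.564926, PV = 60.616597
Price P = sum_t PV_t = 93.857784
Macaulay numerator sum_t t * PV_t:
  t * PV_t at t = 1.0000: 6.728111
  t * PV_t at t = 2.0000: 12.402047
  t * PV_t at t = 3.0000: 17.145687
  t * PV_t at t = 4.0000: 21.069969
  t * PV_t at t = 5.0000: 24.274158
  t * PV_t at t = 6.0000: 26.846995
  t * PV_t at t = 7.0000: 424.316182
Macaulay duration D = (sum_t t * PV_t) / P = 532.783149 / 93.857784 = 5.676494

Answer: Macaulay duration = 5.6765 years


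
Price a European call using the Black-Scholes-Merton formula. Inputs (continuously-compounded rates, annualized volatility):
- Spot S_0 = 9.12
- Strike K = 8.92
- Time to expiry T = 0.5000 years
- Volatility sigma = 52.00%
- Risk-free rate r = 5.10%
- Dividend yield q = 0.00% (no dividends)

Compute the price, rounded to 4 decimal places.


Answer: Price = 1.5224

Derivation:
d1 = (ln(S/K) + (r - q + 0.5*sigma^2) * T) / (sigma * sqrt(T)) = 0.31350356
d2 = d1 - sigma * sqrt(T) = -0.05419196
exp(-rT) = 0.97482238; exp(-qT) = 1.00000000
C = S_0 * exp(-qT) * N(d1) - K * exp(-rT) * N(d2)
N(d1) = 0.62305094; N(d2) = 0.47839111
C = 9.1200 * 1.00000000 * 0.62305094 - 8.9200 * 0.97482238 * 0.47839111 = 1.5224


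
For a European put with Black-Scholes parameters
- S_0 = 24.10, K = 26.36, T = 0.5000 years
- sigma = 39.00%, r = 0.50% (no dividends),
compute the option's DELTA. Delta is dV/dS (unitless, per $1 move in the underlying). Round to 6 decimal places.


Answer: Delta = -0.570672

Derivation:
d1 = -0.1780852749; d2 = -0.4538569195
phi(d1) = 0.3926660728; exp(-qT) = 1.0000000000; exp(-rT) = 0.9975031224
N(-d1) = 0.5706719969
Delta = -exp(-qT) * N(-d1) = -1.0000000000 * 0.5706719969 = -0.570672


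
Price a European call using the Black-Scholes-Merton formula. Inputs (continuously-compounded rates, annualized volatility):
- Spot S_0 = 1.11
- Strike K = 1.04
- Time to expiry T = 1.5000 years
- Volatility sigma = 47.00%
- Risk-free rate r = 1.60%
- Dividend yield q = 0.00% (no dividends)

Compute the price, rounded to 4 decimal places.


Answer: Price = 0.2908

Derivation:
d1 = (ln(S/K) + (r - q + 0.5*sigma^2) * T) / (sigma * sqrt(T)) = 0.44267023
d2 = d1 - sigma * sqrt(T) = -0.13295986
exp(-rT) = 0.97628571; exp(-qT) = 1.00000000
C = S_0 * exp(-qT) * N(d1) - K * exp(-rT) * N(d2)
N(d1) = 0.67099786; N(d2) = 0.44711256
C = 1.1100 * 1.00000000 * 0.67099786 - 1.0400 * 0.97628571 * 0.44711256 = 0.2908


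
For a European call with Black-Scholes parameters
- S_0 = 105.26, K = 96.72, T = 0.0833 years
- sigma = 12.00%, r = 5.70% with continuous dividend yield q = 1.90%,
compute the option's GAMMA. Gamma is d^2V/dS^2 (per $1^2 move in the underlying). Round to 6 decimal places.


d1 = 2.5517760283; d2 = 2.5171419410
phi(d1) = 0.0153795130; exp(-qT) = 0.9984185518; exp(-rT) = 0.9952631544
Gamma = exp(-qT) * phi(d1) / (S * sigma * sqrt(T)) = 0.9984185518 * 0.0153795130 / (105.2600 * 0.1200 * 0.2886173938) = 0.004212

Answer: Gamma = 0.004212


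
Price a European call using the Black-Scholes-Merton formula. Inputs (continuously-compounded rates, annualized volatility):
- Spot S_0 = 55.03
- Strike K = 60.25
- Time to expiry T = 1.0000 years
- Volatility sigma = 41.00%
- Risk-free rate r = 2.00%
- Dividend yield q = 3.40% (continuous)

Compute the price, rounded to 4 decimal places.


Answer: Price = 6.4735

Derivation:
d1 = (ln(S/K) + (r - q + 0.5*sigma^2) * T) / (sigma * sqrt(T)) = -0.05018069
d2 = d1 - sigma * sqrt(T) = -0.46018069
exp(-rT) = 0.98019867; exp(-qT) = 0.96657150
C = S_0 * exp(-qT) * N(d1) - K * exp(-rT) * N(d2)
N(d1) = 0.47998920; N(d2) = 0.32269327
C = 55.0300 * 0.96657150 * 0.47998920 - 60.2500 * 0.98019867 * 0.32269327 = 6.4735


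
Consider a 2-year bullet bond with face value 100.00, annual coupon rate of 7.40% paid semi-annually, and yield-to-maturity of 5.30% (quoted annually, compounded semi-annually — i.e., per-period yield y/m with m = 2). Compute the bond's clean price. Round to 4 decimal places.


Coupon per period c = face * coupon_rate / m = 3.700000
Periods per year m = 2; per-period yield y/m = 0.026500
Number of cashflows N = 4
Cashflows (t years, CF_t, discount factor 1/(1+y/m)^(m*t), PV):
  t = 0.5000: CF_t = 3.700000, DF = 0.974184, PV = 3.604481
  t = 1.0000: CF_t = 3.700000, DF = 0.949035, PV = 3.511428
  t = 1.5000: CF_t = 3.700000, DF = 0.924535, PV = 3.420778
  t = 2.0000: CF_t = 103.700000, DF = 0.900667, PV = 93.399154
Price P = sum_t PV_t = 103.935841

Answer: Price = 103.9358


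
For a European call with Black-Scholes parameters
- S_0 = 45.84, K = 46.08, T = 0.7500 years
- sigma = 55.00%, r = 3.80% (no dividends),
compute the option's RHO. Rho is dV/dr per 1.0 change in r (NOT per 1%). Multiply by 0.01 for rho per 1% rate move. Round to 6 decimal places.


Answer: Rho = 14.273099

Derivation:
d1 = 0.2870282293; d2 = -0.1892857427
phi(d1) = 0.3828426784; exp(-qT) = 1.0000000000; exp(-rT) = 0.9719022941
N(d2) = 0.4249344345
Rho = K*T*exp(-rT)*N(d2) = 46.0800 * 0.7500 * 0.9719022941 * 0.4249344345 = 14.273099


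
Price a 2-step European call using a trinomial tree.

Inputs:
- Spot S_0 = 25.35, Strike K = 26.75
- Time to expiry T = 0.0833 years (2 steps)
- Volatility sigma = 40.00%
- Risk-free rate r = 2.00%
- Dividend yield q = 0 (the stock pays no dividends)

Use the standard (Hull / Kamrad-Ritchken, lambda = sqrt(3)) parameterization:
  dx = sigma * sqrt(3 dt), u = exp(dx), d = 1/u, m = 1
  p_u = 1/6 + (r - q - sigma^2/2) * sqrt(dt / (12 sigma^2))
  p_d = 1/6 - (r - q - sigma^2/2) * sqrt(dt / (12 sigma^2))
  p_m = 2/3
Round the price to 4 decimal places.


dt = T/N = 0.041650; dx = sigma*sqrt(3*dt) = 0.141393
u = exp(dx) = 1.151877; d = 1/u = 0.868148
p_u = 0.157830, p_m = 0.666667, p_d = 0.175504
Discount per step: exp(-r*dt) = 0.999167
Stock lattice S(k, j) with j the centered position index:
  k=0: S(0,+0) = 25.3500
  k=1: S(1,-1) = 22.0076; S(1,+0) = 25.3500; S(1,+1) = 29.2001
  k=2: S(2,-2) = 19.1058; S(2,-1) = 22.0076; S(2,+0) = 25.3500; S(2,+1) = 29.2001; S(2,+2) = 33.6349
Terminal payoffs V(N, j) = max(S_T - K, 0):
  V(2,-2) = 0.000000; V(2,-1) = 0.000000; V(2,+0) = 0.000000; V(2,+1) = 2.450090; V(2,+2) = 6.884922
Backward induction: V(k, j) = exp(-r*dt) * [p_u * V(k+1, j+1) + p_m * V(k+1, j) + p_d * V(k+1, j-1)]
  V(1,-1) = exp(-r*dt) * [p_u*0.000000 + p_m*0.000000 + p_d*0.000000] = 0.000000
  V(1,+0) = exp(-r*dt) * [p_u*2.450090 + p_m*0.000000 + p_d*0.000000] = 0.386375
  V(1,+1) = exp(-r*dt) * [p_u*6.884922 + p_m*2.450090 + p_d*0.000000] = 2.717773
  V(0,+0) = exp(-r*dt) * [p_u*2.717773 + p_m*0.386375 + p_d*0.000000] = 0.685957

Answer: Price = V(0,0) = 0.6860
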